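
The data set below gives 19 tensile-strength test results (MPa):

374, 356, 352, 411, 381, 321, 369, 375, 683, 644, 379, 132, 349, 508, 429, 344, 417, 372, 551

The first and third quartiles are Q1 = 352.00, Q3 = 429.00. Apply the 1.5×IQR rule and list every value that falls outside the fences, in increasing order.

132, 551, 644, 683

IQR = Q3 − Q1 = 429.00 − 352.00 = 77.00.
Lower fence = Q1 − 1.5·IQR = 352.00 − 115.50 = 236.50.
Upper fence = Q3 + 1.5·IQR = 429.00 + 115.50 = 544.50.
132 < 236.50 → outlier.
551 > 544.50 → outlier.
644 > 544.50 → outlier.
683 > 544.50 → outlier.
All remaining values lie within [236.50, 544.50].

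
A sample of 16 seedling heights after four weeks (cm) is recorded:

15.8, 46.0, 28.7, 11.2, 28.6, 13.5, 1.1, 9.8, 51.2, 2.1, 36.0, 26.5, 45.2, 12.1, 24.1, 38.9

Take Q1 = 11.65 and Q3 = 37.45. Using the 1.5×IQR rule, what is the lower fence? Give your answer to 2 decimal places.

-27.05

IQR = Q3 − Q1 = 37.45 − 11.65 = 25.80.
Lower fence = Q1 − 1.5·IQR = 11.65 − 38.70 = -27.05.
Upper fence = Q3 + 1.5·IQR = 37.45 + 38.70 = 76.15.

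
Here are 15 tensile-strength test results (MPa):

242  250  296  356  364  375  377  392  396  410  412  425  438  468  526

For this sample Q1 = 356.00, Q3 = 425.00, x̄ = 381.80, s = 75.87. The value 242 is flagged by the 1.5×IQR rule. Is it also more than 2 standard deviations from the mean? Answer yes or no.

no

z = (242 − 381.80) / 75.87 = -1.84.
|z| = 1.84 ≤ 2.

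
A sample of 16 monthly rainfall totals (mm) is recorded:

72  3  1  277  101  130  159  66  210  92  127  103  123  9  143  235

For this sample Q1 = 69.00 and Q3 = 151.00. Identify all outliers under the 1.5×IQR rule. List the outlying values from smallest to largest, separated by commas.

IQR = Q3 − Q1 = 151.00 − 69.00 = 82.00.
Lower fence = Q1 − 1.5·IQR = 69.00 − 123.00 = -54.00.
Upper fence = Q3 + 1.5·IQR = 151.00 + 123.00 = 274.00.
277 > 274.00 → outlier.
All remaining values lie within [-54.00, 274.00].

277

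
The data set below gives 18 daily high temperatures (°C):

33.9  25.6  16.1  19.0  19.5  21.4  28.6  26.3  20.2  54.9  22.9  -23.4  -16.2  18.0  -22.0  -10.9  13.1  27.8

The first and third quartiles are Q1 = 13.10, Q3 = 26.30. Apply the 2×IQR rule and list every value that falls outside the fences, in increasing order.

IQR = Q3 − Q1 = 26.30 − 13.10 = 13.20.
Lower fence = Q1 − 2·IQR = 13.10 − 26.40 = -13.30.
Upper fence = Q3 + 2·IQR = 26.30 + 26.40 = 52.70.
-23.4 < -13.30 → outlier.
-22.0 < -13.30 → outlier.
-16.2 < -13.30 → outlier.
54.9 > 52.70 → outlier.
All remaining values lie within [-13.30, 52.70].

-23.4, -22.0, -16.2, 54.9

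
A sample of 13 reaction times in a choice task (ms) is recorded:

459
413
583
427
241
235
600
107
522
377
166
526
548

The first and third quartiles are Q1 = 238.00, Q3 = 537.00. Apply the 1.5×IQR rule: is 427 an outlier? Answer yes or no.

no

IQR = Q3 − Q1 = 537.00 − 238.00 = 299.00.
Lower fence = Q1 − 1.5·IQR = 238.00 − 448.50 = -210.50.
Upper fence = Q3 + 1.5·IQR = 537.00 + 448.50 = 985.50.
427 lies within [-210.50, 985.50].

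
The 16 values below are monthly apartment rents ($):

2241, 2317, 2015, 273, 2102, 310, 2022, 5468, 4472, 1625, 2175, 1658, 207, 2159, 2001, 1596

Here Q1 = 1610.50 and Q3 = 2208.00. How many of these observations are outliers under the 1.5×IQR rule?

5

IQR = 597.50; fences at 1610.50 − 896.25 = 714.25 and 2208.00 + 896.25 = 3104.25.
Outside the cutoffs: 207, 273, 310, 4472, 5468.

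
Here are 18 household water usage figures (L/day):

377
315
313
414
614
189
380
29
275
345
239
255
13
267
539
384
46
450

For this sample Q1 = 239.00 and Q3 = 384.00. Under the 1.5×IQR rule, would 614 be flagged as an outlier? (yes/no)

yes

IQR = Q3 − Q1 = 384.00 − 239.00 = 145.00.
Lower fence = Q1 − 1.5·IQR = 239.00 − 217.50 = 21.50.
Upper fence = Q3 + 1.5·IQR = 384.00 + 217.50 = 601.50.
614 lies above the upper fence.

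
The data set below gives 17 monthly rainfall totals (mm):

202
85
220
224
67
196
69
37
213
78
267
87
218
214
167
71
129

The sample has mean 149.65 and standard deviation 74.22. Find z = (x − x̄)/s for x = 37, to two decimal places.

z = (37 − 149.65) / 74.22 = -1.52.

-1.52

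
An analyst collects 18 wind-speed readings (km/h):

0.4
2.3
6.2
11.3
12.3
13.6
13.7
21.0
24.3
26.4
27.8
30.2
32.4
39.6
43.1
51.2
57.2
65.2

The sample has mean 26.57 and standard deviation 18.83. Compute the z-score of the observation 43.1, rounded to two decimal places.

0.88

z = (43.1 − 26.57) / 18.83 = 0.88.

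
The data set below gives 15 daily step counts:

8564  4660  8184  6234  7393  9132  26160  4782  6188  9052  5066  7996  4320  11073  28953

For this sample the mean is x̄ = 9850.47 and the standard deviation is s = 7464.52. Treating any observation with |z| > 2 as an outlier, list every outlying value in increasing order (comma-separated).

Cutoffs at x̄ ± 2s: 9850.47 ± 2·7464.52 = [-5078.57, 24779.51].
26160: z = 2.18, |z| > 2 → outlier.
28953: z = 2.56, |z| > 2 → outlier.
Every other value lies within [-5078.57, 24779.51].

26160, 28953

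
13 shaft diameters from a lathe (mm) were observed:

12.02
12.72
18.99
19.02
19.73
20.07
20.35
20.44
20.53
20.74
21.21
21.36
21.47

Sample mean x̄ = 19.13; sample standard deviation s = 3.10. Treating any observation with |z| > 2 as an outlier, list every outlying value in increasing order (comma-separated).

12.02, 12.72

Cutoffs at x̄ ± 2s: 19.13 ± 2·3.10 = [12.93, 25.33].
12.02: z = -2.29, |z| > 2 → outlier.
12.72: z = -2.07, |z| > 2 → outlier.
Every other value lies within [12.93, 25.33].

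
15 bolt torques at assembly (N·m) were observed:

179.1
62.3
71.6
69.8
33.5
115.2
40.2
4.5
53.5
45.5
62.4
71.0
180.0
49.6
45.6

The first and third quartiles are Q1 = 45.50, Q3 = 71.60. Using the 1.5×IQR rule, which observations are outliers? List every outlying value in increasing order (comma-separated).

IQR = Q3 − Q1 = 71.60 − 45.50 = 26.10.
Lower fence = Q1 − 1.5·IQR = 45.50 − 39.15 = 6.35.
Upper fence = Q3 + 1.5·IQR = 71.60 + 39.15 = 110.75.
4.5 < 6.35 → outlier.
115.2 > 110.75 → outlier.
179.1 > 110.75 → outlier.
180.0 > 110.75 → outlier.
All remaining values lie within [6.35, 110.75].

4.5, 115.2, 179.1, 180.0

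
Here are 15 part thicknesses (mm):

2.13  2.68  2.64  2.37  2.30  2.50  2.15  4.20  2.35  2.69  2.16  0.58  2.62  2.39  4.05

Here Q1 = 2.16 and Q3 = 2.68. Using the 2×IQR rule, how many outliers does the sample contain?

IQR = 0.52; fences at 2.16 − 1.04 = 1.12 and 2.68 + 1.04 = 3.72.
Outside the cutoffs: 0.58, 4.05, 4.20.

3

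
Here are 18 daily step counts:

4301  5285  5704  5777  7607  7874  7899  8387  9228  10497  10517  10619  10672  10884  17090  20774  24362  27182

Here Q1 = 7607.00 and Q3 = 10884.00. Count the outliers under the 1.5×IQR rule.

IQR = 3277.00; fences at 7607.00 − 4915.50 = 2691.50 and 10884.00 + 4915.50 = 15799.50.
Outside the cutoffs: 17090, 20774, 24362, 27182.

4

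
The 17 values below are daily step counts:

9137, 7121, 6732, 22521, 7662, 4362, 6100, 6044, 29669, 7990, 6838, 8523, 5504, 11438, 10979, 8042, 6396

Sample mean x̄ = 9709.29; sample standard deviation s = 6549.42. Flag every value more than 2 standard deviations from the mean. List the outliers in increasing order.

Cutoffs at x̄ ± 2s: 9709.29 ± 2·6549.42 = [-3389.55, 22808.13].
29669: z = 3.05, |z| > 2 → outlier.
Every other value lies within [-3389.55, 22808.13].

29669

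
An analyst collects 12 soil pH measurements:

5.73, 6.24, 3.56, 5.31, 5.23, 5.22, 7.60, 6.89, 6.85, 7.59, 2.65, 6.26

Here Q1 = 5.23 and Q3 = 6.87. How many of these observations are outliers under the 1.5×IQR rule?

IQR = 1.64; fences at 5.23 − 2.46 = 2.77 and 6.87 + 2.46 = 9.33.
Outside the cutoffs: 2.65.

1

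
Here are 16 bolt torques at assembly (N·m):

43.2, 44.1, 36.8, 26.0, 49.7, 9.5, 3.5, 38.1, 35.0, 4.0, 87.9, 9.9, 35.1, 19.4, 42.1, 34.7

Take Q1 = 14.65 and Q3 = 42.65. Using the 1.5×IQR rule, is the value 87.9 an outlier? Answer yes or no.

yes

IQR = Q3 − Q1 = 42.65 − 14.65 = 28.00.
Lower fence = Q1 − 1.5·IQR = 14.65 − 42.00 = -27.35.
Upper fence = Q3 + 1.5·IQR = 42.65 + 42.00 = 84.65.
87.9 lies above the upper fence.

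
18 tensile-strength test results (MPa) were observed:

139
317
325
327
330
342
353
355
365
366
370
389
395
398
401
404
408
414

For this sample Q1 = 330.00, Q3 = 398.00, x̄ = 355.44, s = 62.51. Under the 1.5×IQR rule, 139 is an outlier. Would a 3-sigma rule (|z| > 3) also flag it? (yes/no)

yes

z = (139 − 355.44) / 62.51 = -3.46.
|z| = 3.46 > 3.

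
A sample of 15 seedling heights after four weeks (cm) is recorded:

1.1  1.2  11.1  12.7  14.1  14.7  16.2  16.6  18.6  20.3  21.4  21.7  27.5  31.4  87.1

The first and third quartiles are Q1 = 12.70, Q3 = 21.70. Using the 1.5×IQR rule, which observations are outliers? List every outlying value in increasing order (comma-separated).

IQR = Q3 − Q1 = 21.70 − 12.70 = 9.00.
Lower fence = Q1 − 1.5·IQR = 12.70 − 13.50 = -0.80.
Upper fence = Q3 + 1.5·IQR = 21.70 + 13.50 = 35.20.
87.1 > 35.20 → outlier.
All remaining values lie within [-0.80, 35.20].

87.1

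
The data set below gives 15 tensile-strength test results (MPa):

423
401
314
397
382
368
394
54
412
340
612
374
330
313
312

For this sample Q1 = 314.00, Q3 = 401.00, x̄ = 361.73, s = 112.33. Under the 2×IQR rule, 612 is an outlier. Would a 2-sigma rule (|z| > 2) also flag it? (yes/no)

z = (612 − 361.73) / 112.33 = 2.23.
|z| = 2.23 > 2.

yes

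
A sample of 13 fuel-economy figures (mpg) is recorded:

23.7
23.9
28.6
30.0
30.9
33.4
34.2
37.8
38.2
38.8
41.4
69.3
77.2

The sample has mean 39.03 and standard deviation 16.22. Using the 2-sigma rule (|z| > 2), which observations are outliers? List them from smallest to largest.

77.2

Cutoffs at x̄ ± 2s: 39.03 ± 2·16.22 = [6.59, 71.47].
77.2: z = 2.35, |z| > 2 → outlier.
Every other value lies within [6.59, 71.47].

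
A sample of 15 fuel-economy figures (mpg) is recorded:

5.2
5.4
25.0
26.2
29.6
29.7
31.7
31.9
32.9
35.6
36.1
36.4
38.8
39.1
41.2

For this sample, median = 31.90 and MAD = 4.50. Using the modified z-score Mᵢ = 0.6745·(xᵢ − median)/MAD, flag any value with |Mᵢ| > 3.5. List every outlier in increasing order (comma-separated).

|Mᵢ| > 3.5 ⇔ |xᵢ − 31.90| > 3.5·4.50/0.6745 = 23.35.
So outliers lie outside [8.55, 55.25].
5.2: M = -4.00 → outlier.
5.4: M = -3.97 → outlier.

5.2, 5.4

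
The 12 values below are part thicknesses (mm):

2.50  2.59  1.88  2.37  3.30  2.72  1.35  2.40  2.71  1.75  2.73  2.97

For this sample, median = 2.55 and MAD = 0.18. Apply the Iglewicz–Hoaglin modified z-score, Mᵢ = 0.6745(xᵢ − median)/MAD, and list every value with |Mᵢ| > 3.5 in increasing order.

1.35

|Mᵢ| > 3.5 ⇔ |xᵢ − 2.55| > 3.5·0.18/0.6745 = 0.93.
So outliers lie outside [1.62, 3.48].
1.35: M = -4.50 → outlier.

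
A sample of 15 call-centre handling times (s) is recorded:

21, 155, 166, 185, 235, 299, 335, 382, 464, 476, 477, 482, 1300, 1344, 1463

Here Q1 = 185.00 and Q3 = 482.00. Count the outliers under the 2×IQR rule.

IQR = 297.00; fences at 185.00 − 594.00 = -409.00 and 482.00 + 594.00 = 1076.00.
Outside the cutoffs: 1300, 1344, 1463.

3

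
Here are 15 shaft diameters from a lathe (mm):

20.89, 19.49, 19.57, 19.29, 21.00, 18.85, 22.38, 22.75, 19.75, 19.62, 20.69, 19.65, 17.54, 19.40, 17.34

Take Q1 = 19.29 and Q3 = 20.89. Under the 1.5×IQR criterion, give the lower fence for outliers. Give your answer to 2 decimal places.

16.89

IQR = Q3 − Q1 = 20.89 − 19.29 = 1.60.
Lower fence = Q1 − 1.5·IQR = 19.29 − 2.40 = 16.89.
Upper fence = Q3 + 1.5·IQR = 20.89 + 2.40 = 23.29.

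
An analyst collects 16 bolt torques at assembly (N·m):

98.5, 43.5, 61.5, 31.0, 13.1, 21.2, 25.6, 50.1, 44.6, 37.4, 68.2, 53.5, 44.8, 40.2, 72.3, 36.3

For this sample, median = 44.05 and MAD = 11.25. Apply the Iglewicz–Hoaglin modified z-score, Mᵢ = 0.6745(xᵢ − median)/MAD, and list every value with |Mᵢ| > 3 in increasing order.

98.5

|Mᵢ| > 3 ⇔ |xᵢ − 44.05| > 3·11.25/0.6745 = 50.04.
So outliers lie outside [-5.99, 94.09].
98.5: M = 3.26 → outlier.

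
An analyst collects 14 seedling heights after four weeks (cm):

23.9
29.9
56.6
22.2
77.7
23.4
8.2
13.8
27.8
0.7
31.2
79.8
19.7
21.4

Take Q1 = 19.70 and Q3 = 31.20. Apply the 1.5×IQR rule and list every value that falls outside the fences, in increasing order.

IQR = Q3 − Q1 = 31.20 − 19.70 = 11.50.
Lower fence = Q1 − 1.5·IQR = 19.70 − 17.25 = 2.45.
Upper fence = Q3 + 1.5·IQR = 31.20 + 17.25 = 48.45.
0.7 < 2.45 → outlier.
56.6 > 48.45 → outlier.
77.7 > 48.45 → outlier.
79.8 > 48.45 → outlier.
All remaining values lie within [2.45, 48.45].

0.7, 56.6, 77.7, 79.8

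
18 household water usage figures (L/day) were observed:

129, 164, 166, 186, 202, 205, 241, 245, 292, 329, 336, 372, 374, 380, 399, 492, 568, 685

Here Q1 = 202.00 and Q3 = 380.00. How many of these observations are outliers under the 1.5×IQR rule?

IQR = 178.00; fences at 202.00 − 267.00 = -65.00 and 380.00 + 267.00 = 647.00.
Outside the cutoffs: 685.

1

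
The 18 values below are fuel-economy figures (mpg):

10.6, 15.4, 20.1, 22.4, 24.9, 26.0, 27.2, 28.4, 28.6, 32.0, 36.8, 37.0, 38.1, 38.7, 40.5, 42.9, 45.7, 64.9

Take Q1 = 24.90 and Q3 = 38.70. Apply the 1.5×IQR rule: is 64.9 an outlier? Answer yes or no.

IQR = Q3 − Q1 = 38.70 − 24.90 = 13.80.
Lower fence = Q1 − 1.5·IQR = 24.90 − 20.70 = 4.20.
Upper fence = Q3 + 1.5·IQR = 38.70 + 20.70 = 59.40.
64.9 lies above the upper fence.

yes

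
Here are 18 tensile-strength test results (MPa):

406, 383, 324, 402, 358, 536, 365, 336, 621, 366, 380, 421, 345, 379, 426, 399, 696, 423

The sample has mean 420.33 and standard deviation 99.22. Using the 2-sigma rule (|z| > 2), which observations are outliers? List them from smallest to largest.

Cutoffs at x̄ ± 2s: 420.33 ± 2·99.22 = [221.89, 618.77].
621: z = 2.02, |z| > 2 → outlier.
696: z = 2.78, |z| > 2 → outlier.
Every other value lies within [221.89, 618.77].

621, 696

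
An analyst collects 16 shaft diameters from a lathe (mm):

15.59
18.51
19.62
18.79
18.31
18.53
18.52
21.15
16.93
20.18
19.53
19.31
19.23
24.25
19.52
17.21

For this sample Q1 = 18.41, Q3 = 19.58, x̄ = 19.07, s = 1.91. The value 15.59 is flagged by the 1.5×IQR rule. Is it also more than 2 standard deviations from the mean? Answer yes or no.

z = (15.59 − 19.07) / 1.91 = -1.82.
|z| = 1.82 ≤ 2.

no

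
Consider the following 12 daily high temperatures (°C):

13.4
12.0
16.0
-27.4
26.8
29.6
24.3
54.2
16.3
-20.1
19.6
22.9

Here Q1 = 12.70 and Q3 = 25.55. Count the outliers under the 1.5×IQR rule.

IQR = 12.85; fences at 12.70 − 19.275 = -6.575 and 25.55 + 19.275 = 44.825.
Outside the cutoffs: -27.4, -20.1, 54.2.

3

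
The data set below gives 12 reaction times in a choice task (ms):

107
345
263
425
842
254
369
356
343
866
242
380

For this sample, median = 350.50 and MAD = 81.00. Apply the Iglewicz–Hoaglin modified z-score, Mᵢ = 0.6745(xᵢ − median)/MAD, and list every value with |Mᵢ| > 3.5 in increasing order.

|Mᵢ| > 3.5 ⇔ |xᵢ − 350.50| > 3.5·81.00/0.6745 = 420.31.
So outliers lie outside [-69.81, 770.81].
842: M = 4.09 → outlier.
866: M = 4.29 → outlier.

842, 866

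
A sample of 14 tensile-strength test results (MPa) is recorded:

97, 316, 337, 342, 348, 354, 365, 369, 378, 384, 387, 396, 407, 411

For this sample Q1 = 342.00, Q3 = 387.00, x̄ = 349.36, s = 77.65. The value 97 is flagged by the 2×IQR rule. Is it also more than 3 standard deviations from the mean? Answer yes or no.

z = (97 − 349.36) / 77.65 = -3.25.
|z| = 3.25 > 3.

yes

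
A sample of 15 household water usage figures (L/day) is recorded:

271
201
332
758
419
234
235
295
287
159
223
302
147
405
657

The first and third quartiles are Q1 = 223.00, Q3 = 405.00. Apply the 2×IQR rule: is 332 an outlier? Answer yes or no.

no

IQR = Q3 − Q1 = 405.00 − 223.00 = 182.00.
Lower fence = Q1 − 2·IQR = 223.00 − 364.00 = -141.00.
Upper fence = Q3 + 2·IQR = 405.00 + 364.00 = 769.00.
332 lies within [-141.00, 769.00].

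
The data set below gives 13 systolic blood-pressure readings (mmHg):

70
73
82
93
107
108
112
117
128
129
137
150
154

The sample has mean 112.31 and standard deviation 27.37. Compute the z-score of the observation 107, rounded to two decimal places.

-0.19

z = (107 − 112.31) / 27.37 = -0.19.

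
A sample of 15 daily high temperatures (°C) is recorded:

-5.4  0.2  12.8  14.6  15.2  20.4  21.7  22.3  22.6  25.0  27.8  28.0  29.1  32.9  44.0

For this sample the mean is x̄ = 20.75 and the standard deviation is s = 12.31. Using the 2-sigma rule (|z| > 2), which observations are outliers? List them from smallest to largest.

-5.4

Cutoffs at x̄ ± 2s: 20.75 ± 2·12.31 = [-3.87, 45.37].
-5.4: z = -2.12, |z| > 2 → outlier.
Every other value lies within [-3.87, 45.37].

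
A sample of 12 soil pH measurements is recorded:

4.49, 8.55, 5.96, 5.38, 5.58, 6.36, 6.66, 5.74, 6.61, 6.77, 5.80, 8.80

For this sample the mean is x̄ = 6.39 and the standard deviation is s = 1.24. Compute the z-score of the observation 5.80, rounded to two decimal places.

-0.48

z = (5.80 − 6.39) / 1.24 = -0.48.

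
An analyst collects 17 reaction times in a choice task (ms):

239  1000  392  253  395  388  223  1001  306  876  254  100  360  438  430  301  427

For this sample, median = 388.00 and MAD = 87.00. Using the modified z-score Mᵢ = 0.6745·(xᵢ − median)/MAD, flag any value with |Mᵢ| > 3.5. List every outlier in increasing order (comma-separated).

|Mᵢ| > 3.5 ⇔ |xᵢ − 388.00| > 3.5·87.00/0.6745 = 451.45.
So outliers lie outside [-63.45, 839.45].
876: M = 3.78 → outlier.
1000: M = 4.74 → outlier.
1001: M = 4.75 → outlier.

876, 1000, 1001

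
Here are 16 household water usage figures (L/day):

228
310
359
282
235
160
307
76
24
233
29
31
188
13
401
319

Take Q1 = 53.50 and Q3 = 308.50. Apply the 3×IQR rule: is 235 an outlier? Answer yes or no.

IQR = Q3 − Q1 = 308.50 − 53.50 = 255.00.
Lower fence = Q1 − 3·IQR = 53.50 − 765.00 = -711.50.
Upper fence = Q3 + 3·IQR = 308.50 + 765.00 = 1073.50.
235 lies within [-711.50, 1073.50].

no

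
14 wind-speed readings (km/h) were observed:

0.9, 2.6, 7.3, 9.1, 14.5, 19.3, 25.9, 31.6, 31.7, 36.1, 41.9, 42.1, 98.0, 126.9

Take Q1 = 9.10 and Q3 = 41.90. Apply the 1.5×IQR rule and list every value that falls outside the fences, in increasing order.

98.0, 126.9

IQR = Q3 − Q1 = 41.90 − 9.10 = 32.80.
Lower fence = Q1 − 1.5·IQR = 9.10 − 49.20 = -40.10.
Upper fence = Q3 + 1.5·IQR = 41.90 + 49.20 = 91.10.
98.0 > 91.10 → outlier.
126.9 > 91.10 → outlier.
All remaining values lie within [-40.10, 91.10].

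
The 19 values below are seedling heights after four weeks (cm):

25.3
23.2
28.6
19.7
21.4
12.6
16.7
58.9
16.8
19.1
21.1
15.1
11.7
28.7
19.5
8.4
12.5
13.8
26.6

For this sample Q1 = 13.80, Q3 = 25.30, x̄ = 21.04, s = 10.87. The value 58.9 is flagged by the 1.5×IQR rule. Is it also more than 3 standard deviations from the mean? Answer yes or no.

z = (58.9 − 21.04) / 10.87 = 3.48.
|z| = 3.48 > 3.

yes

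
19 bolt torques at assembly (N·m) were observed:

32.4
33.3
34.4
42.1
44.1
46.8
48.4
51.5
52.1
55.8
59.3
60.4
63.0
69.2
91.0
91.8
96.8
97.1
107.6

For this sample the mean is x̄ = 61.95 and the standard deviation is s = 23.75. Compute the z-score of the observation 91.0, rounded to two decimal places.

1.22

z = (91.0 − 61.95) / 23.75 = 1.22.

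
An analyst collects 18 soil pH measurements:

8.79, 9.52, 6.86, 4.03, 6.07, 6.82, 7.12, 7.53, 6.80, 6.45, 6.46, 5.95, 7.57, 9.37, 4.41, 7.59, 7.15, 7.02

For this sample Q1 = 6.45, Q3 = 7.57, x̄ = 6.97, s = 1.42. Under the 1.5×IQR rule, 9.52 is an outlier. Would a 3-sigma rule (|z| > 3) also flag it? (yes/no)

no

z = (9.52 − 6.97) / 1.42 = 1.80.
|z| = 1.80 ≤ 3.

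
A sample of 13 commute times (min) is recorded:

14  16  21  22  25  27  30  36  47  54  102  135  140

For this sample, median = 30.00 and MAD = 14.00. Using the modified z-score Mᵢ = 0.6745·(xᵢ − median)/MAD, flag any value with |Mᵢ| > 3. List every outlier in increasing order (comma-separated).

102, 135, 140

|Mᵢ| > 3 ⇔ |xᵢ − 30.00| > 3·14.00/0.6745 = 62.27.
So outliers lie outside [-32.27, 92.27].
102: M = 3.47 → outlier.
135: M = 5.06 → outlier.
140: M = 5.30 → outlier.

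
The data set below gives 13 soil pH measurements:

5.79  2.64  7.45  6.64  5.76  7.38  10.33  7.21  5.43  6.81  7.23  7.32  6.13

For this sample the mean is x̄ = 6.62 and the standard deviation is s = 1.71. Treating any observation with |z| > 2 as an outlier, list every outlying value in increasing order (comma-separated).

2.64, 10.33

Cutoffs at x̄ ± 2s: 6.62 ± 2·1.71 = [3.20, 10.04].
2.64: z = -2.33, |z| > 2 → outlier.
10.33: z = 2.17, |z| > 2 → outlier.
Every other value lies within [3.20, 10.04].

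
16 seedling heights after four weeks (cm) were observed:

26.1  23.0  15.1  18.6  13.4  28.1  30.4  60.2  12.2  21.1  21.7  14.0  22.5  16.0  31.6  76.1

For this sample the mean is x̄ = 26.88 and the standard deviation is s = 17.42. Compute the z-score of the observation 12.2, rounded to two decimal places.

z = (12.2 − 26.88) / 17.42 = -0.84.

-0.84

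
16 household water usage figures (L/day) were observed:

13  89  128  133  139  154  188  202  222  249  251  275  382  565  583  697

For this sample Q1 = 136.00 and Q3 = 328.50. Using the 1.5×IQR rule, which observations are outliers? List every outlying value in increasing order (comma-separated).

697

IQR = Q3 − Q1 = 328.50 − 136.00 = 192.50.
Lower fence = Q1 − 1.5·IQR = 136.00 − 288.75 = -152.75.
Upper fence = Q3 + 1.5·IQR = 328.50 + 288.75 = 617.25.
697 > 617.25 → outlier.
All remaining values lie within [-152.75, 617.25].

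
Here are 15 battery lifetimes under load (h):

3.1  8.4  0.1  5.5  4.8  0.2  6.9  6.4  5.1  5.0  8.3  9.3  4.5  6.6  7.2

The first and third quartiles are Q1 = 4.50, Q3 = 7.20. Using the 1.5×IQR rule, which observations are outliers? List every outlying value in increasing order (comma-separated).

IQR = Q3 − Q1 = 7.20 − 4.50 = 2.70.
Lower fence = Q1 − 1.5·IQR = 4.50 − 4.05 = 0.45.
Upper fence = Q3 + 1.5·IQR = 7.20 + 4.05 = 11.25.
0.1 < 0.45 → outlier.
0.2 < 0.45 → outlier.
All remaining values lie within [0.45, 11.25].

0.1, 0.2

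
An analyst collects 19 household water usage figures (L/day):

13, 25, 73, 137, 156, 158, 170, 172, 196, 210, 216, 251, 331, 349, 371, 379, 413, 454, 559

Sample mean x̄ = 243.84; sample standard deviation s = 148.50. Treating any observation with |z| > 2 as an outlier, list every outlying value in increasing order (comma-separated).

Cutoffs at x̄ ± 2s: 243.84 ± 2·148.50 = [-53.16, 540.84].
559: z = 2.12, |z| > 2 → outlier.
Every other value lies within [-53.16, 540.84].

559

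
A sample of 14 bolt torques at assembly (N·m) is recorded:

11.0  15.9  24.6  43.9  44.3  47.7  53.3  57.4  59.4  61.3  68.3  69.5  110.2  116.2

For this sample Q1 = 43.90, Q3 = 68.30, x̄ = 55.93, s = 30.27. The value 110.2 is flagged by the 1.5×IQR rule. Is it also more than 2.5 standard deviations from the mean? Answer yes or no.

no

z = (110.2 − 55.93) / 30.27 = 1.79.
|z| = 1.79 ≤ 2.5.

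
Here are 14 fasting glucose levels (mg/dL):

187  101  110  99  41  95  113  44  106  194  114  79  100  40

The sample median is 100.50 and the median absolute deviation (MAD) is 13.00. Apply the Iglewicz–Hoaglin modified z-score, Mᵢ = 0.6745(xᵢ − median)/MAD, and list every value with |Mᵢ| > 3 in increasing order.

|Mᵢ| > 3 ⇔ |xᵢ − 100.50| > 3·13.00/0.6745 = 57.82.
So outliers lie outside [42.68, 158.32].
40: M = -3.14 → outlier.
41: M = -3.09 → outlier.
187: M = 4.49 → outlier.
194: M = 4.85 → outlier.

40, 41, 187, 194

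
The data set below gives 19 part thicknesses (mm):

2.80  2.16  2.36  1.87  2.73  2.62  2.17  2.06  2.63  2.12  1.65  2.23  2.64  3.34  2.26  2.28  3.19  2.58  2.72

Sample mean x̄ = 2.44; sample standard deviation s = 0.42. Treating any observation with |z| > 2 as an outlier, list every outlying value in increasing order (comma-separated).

3.34

Cutoffs at x̄ ± 2s: 2.44 ± 2·0.42 = [1.60, 3.28].
3.34: z = 2.14, |z| > 2 → outlier.
Every other value lies within [1.60, 3.28].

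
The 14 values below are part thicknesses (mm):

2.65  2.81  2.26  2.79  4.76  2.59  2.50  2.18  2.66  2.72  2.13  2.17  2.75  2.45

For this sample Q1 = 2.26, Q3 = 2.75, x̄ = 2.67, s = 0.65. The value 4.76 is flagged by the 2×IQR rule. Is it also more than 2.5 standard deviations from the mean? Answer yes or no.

z = (4.76 − 2.67) / 0.65 = 3.22.
|z| = 3.22 > 2.5.

yes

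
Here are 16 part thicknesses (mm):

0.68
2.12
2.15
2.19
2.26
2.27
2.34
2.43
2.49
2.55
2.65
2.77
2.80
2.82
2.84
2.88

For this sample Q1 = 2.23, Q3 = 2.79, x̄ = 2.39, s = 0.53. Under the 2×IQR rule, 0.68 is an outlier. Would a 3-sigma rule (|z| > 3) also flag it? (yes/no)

yes

z = (0.68 − 2.39) / 0.53 = -3.23.
|z| = 3.23 > 3.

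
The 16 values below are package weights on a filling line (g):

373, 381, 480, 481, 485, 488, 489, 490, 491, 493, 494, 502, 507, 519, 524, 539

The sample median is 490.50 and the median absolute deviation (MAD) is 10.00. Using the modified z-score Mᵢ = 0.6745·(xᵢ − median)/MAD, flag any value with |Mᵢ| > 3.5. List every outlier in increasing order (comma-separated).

|Mᵢ| > 3.5 ⇔ |xᵢ − 490.50| > 3.5·10.00/0.6745 = 51.89.
So outliers lie outside [438.61, 542.39].
373: M = -7.93 → outlier.
381: M = -7.39 → outlier.

373, 381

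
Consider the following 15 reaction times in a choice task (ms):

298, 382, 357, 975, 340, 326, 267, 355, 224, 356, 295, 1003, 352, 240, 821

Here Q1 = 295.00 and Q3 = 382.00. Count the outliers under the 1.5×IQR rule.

IQR = 87.00; fences at 295.00 − 130.50 = 164.50 and 382.00 + 130.50 = 512.50.
Outside the cutoffs: 821, 975, 1003.

3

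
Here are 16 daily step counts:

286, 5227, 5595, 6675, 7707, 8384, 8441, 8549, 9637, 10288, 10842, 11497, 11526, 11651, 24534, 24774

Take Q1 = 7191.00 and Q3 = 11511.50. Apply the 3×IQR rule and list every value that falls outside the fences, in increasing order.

IQR = Q3 − Q1 = 11511.50 − 7191.00 = 4320.50.
Lower fence = Q1 − 3·IQR = 7191.00 − 12961.50 = -5770.50.
Upper fence = Q3 + 3·IQR = 11511.50 + 12961.50 = 24473.00.
24534 > 24473.00 → outlier.
24774 > 24473.00 → outlier.
All remaining values lie within [-5770.50, 24473.00].

24534, 24774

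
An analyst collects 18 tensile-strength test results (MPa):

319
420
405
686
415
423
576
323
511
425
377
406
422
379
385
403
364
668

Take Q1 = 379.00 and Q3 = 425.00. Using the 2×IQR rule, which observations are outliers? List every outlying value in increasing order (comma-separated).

576, 668, 686

IQR = Q3 − Q1 = 425.00 − 379.00 = 46.00.
Lower fence = Q1 − 2·IQR = 379.00 − 92.00 = 287.00.
Upper fence = Q3 + 2·IQR = 425.00 + 92.00 = 517.00.
576 > 517.00 → outlier.
668 > 517.00 → outlier.
686 > 517.00 → outlier.
All remaining values lie within [287.00, 517.00].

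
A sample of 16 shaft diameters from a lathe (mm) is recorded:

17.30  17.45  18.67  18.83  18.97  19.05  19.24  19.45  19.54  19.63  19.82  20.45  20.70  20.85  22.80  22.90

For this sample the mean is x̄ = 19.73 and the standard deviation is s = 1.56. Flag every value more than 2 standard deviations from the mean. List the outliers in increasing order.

22.90

Cutoffs at x̄ ± 2s: 19.73 ± 2·1.56 = [16.61, 22.85].
22.90: z = 2.03, |z| > 2 → outlier.
Every other value lies within [16.61, 22.85].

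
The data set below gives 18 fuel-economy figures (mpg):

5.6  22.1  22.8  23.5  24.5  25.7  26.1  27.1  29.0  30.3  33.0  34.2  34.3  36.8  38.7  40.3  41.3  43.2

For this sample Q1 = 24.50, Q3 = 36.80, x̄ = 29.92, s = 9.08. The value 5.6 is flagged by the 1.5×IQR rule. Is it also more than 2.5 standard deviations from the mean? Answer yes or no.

z = (5.6 − 29.92) / 9.08 = -2.68.
|z| = 2.68 > 2.5.

yes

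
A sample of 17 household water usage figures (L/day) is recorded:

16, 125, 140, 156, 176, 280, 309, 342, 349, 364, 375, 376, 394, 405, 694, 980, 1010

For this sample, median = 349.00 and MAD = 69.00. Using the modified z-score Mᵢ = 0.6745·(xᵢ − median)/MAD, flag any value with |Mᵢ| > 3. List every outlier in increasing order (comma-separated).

|Mᵢ| > 3 ⇔ |xᵢ − 349.00| > 3·69.00/0.6745 = 306.89.
So outliers lie outside [42.11, 655.89].
16: M = -3.26 → outlier.
694: M = 3.37 → outlier.
980: M = 6.17 → outlier.
1010: M = 6.46 → outlier.

16, 694, 980, 1010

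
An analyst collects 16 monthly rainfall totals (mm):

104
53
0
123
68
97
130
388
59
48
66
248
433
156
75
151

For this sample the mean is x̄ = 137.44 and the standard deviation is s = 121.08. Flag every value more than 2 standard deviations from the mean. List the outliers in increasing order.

388, 433

Cutoffs at x̄ ± 2s: 137.44 ± 2·121.08 = [-104.72, 379.60].
388: z = 2.07, |z| > 2 → outlier.
433: z = 2.44, |z| > 2 → outlier.
Every other value lies within [-104.72, 379.60].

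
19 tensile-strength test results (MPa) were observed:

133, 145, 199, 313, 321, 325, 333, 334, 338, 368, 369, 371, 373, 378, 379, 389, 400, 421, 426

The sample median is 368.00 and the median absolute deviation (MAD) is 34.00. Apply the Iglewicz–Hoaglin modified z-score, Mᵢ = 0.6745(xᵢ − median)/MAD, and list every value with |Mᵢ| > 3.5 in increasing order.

|Mᵢ| > 3.5 ⇔ |xᵢ − 368.00| > 3.5·34.00/0.6745 = 176.43.
So outliers lie outside [191.57, 544.43].
133: M = -4.66 → outlier.
145: M = -4.42 → outlier.

133, 145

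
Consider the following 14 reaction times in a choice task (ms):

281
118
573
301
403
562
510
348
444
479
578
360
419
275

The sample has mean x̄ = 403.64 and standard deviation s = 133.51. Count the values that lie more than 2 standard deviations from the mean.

Cutoffs: x̄ ± 2s = [136.62, 670.66].
Outside the cutoffs: 118.

1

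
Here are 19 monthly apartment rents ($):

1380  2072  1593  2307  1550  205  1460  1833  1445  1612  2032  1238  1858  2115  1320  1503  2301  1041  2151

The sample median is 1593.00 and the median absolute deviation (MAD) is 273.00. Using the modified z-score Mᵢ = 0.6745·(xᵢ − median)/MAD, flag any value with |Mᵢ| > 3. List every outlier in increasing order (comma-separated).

|Mᵢ| > 3 ⇔ |xᵢ − 1593.00| > 3·273.00/0.6745 = 1214.23.
So outliers lie outside [378.77, 2807.23].
205: M = -3.43 → outlier.

205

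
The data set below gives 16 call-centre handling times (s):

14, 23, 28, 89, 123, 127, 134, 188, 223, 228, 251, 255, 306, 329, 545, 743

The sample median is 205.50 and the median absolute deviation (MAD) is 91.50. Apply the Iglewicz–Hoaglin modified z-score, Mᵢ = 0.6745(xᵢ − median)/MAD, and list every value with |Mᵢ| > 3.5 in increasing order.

|Mᵢ| > 3.5 ⇔ |xᵢ − 205.50| > 3.5·91.50/0.6745 = 474.80.
So outliers lie outside [-269.30, 680.30].
743: M = 3.96 → outlier.

743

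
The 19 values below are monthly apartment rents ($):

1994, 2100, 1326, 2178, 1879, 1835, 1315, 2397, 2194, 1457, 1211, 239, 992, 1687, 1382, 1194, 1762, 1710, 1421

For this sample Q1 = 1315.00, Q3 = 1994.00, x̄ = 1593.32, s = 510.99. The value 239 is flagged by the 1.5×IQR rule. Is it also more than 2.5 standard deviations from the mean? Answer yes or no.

z = (239 − 1593.32) / 510.99 = -2.65.
|z| = 2.65 > 2.5.

yes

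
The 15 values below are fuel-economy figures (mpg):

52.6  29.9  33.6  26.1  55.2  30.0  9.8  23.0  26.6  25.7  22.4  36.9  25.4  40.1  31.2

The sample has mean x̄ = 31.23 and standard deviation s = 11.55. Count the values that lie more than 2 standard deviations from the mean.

1

Cutoffs: x̄ ± 2s = [8.13, 54.33].
Outside the cutoffs: 55.2.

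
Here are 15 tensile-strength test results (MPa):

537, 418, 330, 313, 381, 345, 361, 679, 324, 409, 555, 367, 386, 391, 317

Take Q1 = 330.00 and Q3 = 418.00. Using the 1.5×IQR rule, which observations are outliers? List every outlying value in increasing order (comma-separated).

555, 679

IQR = Q3 − Q1 = 418.00 − 330.00 = 88.00.
Lower fence = Q1 − 1.5·IQR = 330.00 − 132.00 = 198.00.
Upper fence = Q3 + 1.5·IQR = 418.00 + 132.00 = 550.00.
555 > 550.00 → outlier.
679 > 550.00 → outlier.
All remaining values lie within [198.00, 550.00].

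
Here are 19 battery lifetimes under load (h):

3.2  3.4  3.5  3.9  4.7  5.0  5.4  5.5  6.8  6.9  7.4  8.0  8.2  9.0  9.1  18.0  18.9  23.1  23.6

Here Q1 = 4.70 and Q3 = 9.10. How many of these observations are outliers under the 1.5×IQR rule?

4

IQR = 4.40; fences at 4.70 − 6.60 = -1.90 and 9.10 + 6.60 = 15.70.
Outside the cutoffs: 18.0, 18.9, 23.1, 23.6.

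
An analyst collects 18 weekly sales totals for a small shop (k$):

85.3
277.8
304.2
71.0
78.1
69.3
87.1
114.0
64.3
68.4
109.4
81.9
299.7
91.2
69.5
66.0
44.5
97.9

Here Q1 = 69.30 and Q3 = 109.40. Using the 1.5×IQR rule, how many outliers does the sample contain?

IQR = 40.10; fences at 69.30 − 60.15 = 9.15 and 109.40 + 60.15 = 169.55.
Outside the cutoffs: 277.8, 299.7, 304.2.

3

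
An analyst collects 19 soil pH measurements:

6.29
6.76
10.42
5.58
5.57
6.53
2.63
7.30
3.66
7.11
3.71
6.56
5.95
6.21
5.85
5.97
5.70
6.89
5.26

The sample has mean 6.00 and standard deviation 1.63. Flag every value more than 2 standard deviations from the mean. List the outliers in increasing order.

2.63, 10.42

Cutoffs at x̄ ± 2s: 6.00 ± 2·1.63 = [2.74, 9.26].
2.63: z = -2.07, |z| > 2 → outlier.
10.42: z = 2.71, |z| > 2 → outlier.
Every other value lies within [2.74, 9.26].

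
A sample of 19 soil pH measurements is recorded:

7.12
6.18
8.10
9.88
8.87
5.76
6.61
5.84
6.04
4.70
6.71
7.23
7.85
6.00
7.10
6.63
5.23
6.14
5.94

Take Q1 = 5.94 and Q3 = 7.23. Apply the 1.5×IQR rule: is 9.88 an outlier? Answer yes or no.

IQR = Q3 − Q1 = 7.23 − 5.94 = 1.29.
Lower fence = Q1 − 1.5·IQR = 5.94 − 1.935 = 4.005.
Upper fence = Q3 + 1.5·IQR = 7.23 + 1.935 = 9.165.
9.88 lies above the upper fence.

yes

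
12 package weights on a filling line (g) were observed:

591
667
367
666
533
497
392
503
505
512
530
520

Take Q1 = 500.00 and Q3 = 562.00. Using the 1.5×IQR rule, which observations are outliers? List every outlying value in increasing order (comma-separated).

367, 392, 666, 667

IQR = Q3 − Q1 = 562.00 − 500.00 = 62.00.
Lower fence = Q1 − 1.5·IQR = 500.00 − 93.00 = 407.00.
Upper fence = Q3 + 1.5·IQR = 562.00 + 93.00 = 655.00.
367 < 407.00 → outlier.
392 < 407.00 → outlier.
666 > 655.00 → outlier.
667 > 655.00 → outlier.
All remaining values lie within [407.00, 655.00].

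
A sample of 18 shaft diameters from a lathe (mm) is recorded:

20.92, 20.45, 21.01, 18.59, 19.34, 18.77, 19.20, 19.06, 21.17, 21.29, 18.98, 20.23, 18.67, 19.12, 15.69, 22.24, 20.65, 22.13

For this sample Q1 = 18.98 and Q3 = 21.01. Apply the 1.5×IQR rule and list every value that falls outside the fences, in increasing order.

15.69

IQR = Q3 − Q1 = 21.01 − 18.98 = 2.03.
Lower fence = Q1 − 1.5·IQR = 18.98 − 3.045 = 15.935.
Upper fence = Q3 + 1.5·IQR = 21.01 + 3.045 = 24.055.
15.69 < 15.935 → outlier.
All remaining values lie within [15.935, 24.055].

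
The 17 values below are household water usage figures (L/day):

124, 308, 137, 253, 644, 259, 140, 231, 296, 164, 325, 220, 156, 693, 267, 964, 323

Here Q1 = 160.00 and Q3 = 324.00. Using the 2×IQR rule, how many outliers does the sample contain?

IQR = 164.00; fences at 160.00 − 328.00 = -168.00 and 324.00 + 328.00 = 652.00.
Outside the cutoffs: 693, 964.

2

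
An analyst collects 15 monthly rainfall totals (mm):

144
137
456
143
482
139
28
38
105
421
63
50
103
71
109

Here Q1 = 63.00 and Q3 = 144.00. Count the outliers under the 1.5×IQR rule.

IQR = 81.00; fences at 63.00 − 121.50 = -58.50 and 144.00 + 121.50 = 265.50.
Outside the cutoffs: 421, 456, 482.

3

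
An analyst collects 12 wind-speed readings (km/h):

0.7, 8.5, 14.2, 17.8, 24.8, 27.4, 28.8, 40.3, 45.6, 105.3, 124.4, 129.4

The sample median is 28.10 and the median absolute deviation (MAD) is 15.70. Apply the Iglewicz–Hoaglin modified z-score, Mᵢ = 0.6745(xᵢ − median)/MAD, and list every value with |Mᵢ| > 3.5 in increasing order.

124.4, 129.4

|Mᵢ| > 3.5 ⇔ |xᵢ − 28.10| > 3.5·15.70/0.6745 = 81.47.
So outliers lie outside [-53.37, 109.57].
124.4: M = 4.14 → outlier.
129.4: M = 4.35 → outlier.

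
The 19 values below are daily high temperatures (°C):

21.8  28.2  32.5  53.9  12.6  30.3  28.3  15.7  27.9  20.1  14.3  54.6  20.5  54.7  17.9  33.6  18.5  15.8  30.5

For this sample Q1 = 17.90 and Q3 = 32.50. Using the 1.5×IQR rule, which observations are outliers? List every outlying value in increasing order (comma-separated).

IQR = Q3 − Q1 = 32.50 − 17.90 = 14.60.
Lower fence = Q1 − 1.5·IQR = 17.90 − 21.90 = -4.00.
Upper fence = Q3 + 1.5·IQR = 32.50 + 21.90 = 54.40.
54.6 > 54.40 → outlier.
54.7 > 54.40 → outlier.
All remaining values lie within [-4.00, 54.40].

54.6, 54.7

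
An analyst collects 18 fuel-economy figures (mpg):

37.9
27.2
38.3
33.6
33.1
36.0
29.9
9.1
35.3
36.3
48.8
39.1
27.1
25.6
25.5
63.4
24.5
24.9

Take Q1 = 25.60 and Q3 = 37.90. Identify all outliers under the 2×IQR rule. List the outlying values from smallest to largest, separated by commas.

IQR = Q3 − Q1 = 37.90 − 25.60 = 12.30.
Lower fence = Q1 − 2·IQR = 25.60 − 24.60 = 1.00.
Upper fence = Q3 + 2·IQR = 37.90 + 24.60 = 62.50.
63.4 > 62.50 → outlier.
All remaining values lie within [1.00, 62.50].

63.4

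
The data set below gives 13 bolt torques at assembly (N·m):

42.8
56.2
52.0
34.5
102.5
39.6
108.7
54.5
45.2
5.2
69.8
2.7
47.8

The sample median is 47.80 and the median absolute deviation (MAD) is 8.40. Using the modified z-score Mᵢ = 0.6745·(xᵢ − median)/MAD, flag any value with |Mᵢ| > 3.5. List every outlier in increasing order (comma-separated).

2.7, 102.5, 108.7

|Mᵢ| > 3.5 ⇔ |xᵢ − 47.80| > 3.5·8.40/0.6745 = 43.59.
So outliers lie outside [4.21, 91.39].
2.7: M = -3.62 → outlier.
102.5: M = 4.39 → outlier.
108.7: M = 4.89 → outlier.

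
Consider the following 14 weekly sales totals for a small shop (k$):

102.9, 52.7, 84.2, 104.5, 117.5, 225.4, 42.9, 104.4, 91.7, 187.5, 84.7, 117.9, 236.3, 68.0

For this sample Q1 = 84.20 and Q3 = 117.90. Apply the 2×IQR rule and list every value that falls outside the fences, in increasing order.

IQR = Q3 − Q1 = 117.90 − 84.20 = 33.70.
Lower fence = Q1 − 2·IQR = 84.20 − 67.40 = 16.80.
Upper fence = Q3 + 2·IQR = 117.90 + 67.40 = 185.30.
187.5 > 185.30 → outlier.
225.4 > 185.30 → outlier.
236.3 > 185.30 → outlier.
All remaining values lie within [16.80, 185.30].

187.5, 225.4, 236.3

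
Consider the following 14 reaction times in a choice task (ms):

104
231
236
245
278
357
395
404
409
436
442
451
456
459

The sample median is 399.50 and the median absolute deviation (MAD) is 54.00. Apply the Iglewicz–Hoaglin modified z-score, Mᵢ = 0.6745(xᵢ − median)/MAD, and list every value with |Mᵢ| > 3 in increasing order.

104

|Mᵢ| > 3 ⇔ |xᵢ − 399.50| > 3·54.00/0.6745 = 240.18.
So outliers lie outside [159.32, 639.68].
104: M = -3.69 → outlier.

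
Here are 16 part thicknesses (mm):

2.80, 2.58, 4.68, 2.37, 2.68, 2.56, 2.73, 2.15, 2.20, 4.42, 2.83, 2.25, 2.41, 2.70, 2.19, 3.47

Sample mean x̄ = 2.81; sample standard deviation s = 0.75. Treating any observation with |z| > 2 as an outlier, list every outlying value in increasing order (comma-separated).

4.42, 4.68

Cutoffs at x̄ ± 2s: 2.81 ± 2·0.75 = [1.31, 4.31].
4.42: z = 2.15, |z| > 2 → outlier.
4.68: z = 2.49, |z| > 2 → outlier.
Every other value lies within [1.31, 4.31].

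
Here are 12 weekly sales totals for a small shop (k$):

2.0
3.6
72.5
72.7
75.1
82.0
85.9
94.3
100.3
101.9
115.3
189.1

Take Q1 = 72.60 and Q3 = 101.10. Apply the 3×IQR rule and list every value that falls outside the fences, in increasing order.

IQR = Q3 − Q1 = 101.10 − 72.60 = 28.50.
Lower fence = Q1 − 3·IQR = 72.60 − 85.50 = -12.90.
Upper fence = Q3 + 3·IQR = 101.10 + 85.50 = 186.60.
189.1 > 186.60 → outlier.
All remaining values lie within [-12.90, 186.60].

189.1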